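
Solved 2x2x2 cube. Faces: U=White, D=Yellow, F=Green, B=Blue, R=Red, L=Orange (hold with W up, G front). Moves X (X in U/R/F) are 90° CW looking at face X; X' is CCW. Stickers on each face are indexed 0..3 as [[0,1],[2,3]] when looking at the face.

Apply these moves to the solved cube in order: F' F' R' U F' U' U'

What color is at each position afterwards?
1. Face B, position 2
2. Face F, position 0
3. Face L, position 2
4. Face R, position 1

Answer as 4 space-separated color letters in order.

After move 1 (F'): F=GGGG U=WWRR R=YRYR D=OOYY L=OWOW
After move 2 (F'): F=GGGG U=WWYY R=OROR D=WWYY L=OROR
After move 3 (R'): R=RROO U=WBYB F=GWGY D=WGYG B=YBWB
After move 4 (U): U=YWBB F=RRGY R=YBOO B=ORWB L=GWOR
After move 5 (F'): F=RYRG U=YWYO R=GBWO D=WRYG L=GBOB
After move 6 (U'): U=WOYY F=GBRG R=RYWO B=GBWB L=OROB
After move 7 (U'): U=OYWY F=ORRG R=GBWO B=RYWB L=GBOB
Query 1: B[2] = W
Query 2: F[0] = O
Query 3: L[2] = O
Query 4: R[1] = B

Answer: W O O B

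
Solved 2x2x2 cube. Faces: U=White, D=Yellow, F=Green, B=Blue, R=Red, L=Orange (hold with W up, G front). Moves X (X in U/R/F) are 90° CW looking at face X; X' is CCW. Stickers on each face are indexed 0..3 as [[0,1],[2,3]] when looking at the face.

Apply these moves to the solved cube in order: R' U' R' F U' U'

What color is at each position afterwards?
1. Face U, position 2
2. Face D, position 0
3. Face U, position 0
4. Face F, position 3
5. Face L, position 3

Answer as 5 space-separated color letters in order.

Answer: Y G B B O

Derivation:
After move 1 (R'): R=RRRR U=WBWB F=GWGW D=YGYG B=YBYB
After move 2 (U'): U=BBWW F=OOGW R=GWRR B=RRYB L=YBOO
After move 3 (R'): R=WRGR U=BYWR F=OBGW D=YOYW B=GRGB
After move 4 (F): F=GOWB U=BYOB R=WRRR D=GWYW L=YYOO
After move 5 (U'): U=YBBO F=YYWB R=GORR B=WRGB L=GROO
After move 6 (U'): U=BOYB F=GRWB R=YYRR B=GOGB L=WROO
Query 1: U[2] = Y
Query 2: D[0] = G
Query 3: U[0] = B
Query 4: F[3] = B
Query 5: L[3] = O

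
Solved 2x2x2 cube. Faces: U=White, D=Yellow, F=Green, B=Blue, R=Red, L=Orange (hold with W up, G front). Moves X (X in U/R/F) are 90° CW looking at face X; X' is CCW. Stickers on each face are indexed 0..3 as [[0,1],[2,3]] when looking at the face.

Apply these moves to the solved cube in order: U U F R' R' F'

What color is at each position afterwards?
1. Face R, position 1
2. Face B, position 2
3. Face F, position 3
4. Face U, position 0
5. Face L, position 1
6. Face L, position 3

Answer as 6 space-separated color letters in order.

After move 1 (U): U=WWWW F=RRGG R=BBRR B=OOBB L=GGOO
After move 2 (U): U=WWWW F=BBGG R=OORR B=GGBB L=RROO
After move 3 (F): F=GBGB U=WWOR R=WOWR D=ROYY L=RYOY
After move 4 (R'): R=ORWW U=WBOG F=GWGR D=RBYB B=YGOB
After move 5 (R'): R=RWOW U=WOOY F=GBGG D=RWYR B=BGBB
After move 6 (F'): F=BGGG U=WORO R=WWRW D=YYYR L=RYOO
Query 1: R[1] = W
Query 2: B[2] = B
Query 3: F[3] = G
Query 4: U[0] = W
Query 5: L[1] = Y
Query 6: L[3] = O

Answer: W B G W Y O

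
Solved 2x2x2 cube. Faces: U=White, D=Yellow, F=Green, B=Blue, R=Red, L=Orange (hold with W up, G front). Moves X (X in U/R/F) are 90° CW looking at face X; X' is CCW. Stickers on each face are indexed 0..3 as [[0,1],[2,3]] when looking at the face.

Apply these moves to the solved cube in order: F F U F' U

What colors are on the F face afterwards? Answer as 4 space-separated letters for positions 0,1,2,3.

After move 1 (F): F=GGGG U=WWOO R=WRWR D=RRYY L=OYOY
After move 2 (F): F=GGGG U=WWYY R=OROR D=WWYY L=OROR
After move 3 (U): U=YWYW F=ORGG R=BBOR B=ORBB L=GGOR
After move 4 (F'): F=RGOG U=YWBO R=WBWR D=GRYY L=GWOY
After move 5 (U): U=BYOW F=WBOG R=ORWR B=GWBB L=RGOY
Query: F face = WBOG

Answer: W B O G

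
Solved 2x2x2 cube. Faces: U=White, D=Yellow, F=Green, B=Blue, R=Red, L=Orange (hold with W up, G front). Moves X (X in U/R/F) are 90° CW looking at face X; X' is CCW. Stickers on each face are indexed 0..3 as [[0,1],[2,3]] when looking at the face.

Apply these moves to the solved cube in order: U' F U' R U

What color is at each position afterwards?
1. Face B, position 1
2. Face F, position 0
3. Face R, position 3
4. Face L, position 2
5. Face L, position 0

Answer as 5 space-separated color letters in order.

After move 1 (U'): U=WWWW F=OOGG R=GGRR B=RRBB L=BBOO
After move 2 (F): F=GOGO U=WWOB R=WGWR D=RGYY L=BYOY
After move 3 (U'): U=WBWO F=BYGO R=GOWR B=WGBB L=RROY
After move 4 (R): R=WGRO U=WYWO F=BGGY D=RBYW B=OGBB
After move 5 (U): U=WWOY F=WGGY R=OGRO B=RRBB L=BGOY
Query 1: B[1] = R
Query 2: F[0] = W
Query 3: R[3] = O
Query 4: L[2] = O
Query 5: L[0] = B

Answer: R W O O B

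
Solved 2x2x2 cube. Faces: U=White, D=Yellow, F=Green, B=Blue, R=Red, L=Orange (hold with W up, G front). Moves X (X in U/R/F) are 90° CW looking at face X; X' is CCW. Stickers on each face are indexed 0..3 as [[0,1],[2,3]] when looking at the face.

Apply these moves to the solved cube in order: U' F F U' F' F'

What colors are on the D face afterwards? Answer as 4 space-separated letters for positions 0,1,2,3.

Answer: Y W Y Y

Derivation:
After move 1 (U'): U=WWWW F=OOGG R=GGRR B=RRBB L=BBOO
After move 2 (F): F=GOGO U=WWOB R=WGWR D=RGYY L=BYOY
After move 3 (F): F=GGOO U=WWYY R=OGBR D=WWYY L=BROG
After move 4 (U'): U=WYWY F=BROO R=GGBR B=OGBB L=RROG
After move 5 (F'): F=ROBO U=WYGB R=WGWR D=RGYY L=RYOW
After move 6 (F'): F=OORB U=WYWW R=GGRR D=YWYY L=RBOG
Query: D face = YWYY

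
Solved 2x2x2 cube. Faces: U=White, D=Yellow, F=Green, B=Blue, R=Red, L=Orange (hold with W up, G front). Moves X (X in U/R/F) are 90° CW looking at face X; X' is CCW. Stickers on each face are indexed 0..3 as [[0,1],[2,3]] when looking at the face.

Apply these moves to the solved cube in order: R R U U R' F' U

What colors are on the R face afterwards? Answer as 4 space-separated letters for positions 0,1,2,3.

After move 1 (R): R=RRRR U=WGWG F=GYGY D=YBYB B=WBWB
After move 2 (R): R=RRRR U=WYWY F=GBGB D=YWYW B=GBGB
After move 3 (U): U=WWYY F=RRGB R=GBRR B=OOGB L=GBOO
After move 4 (U): U=YWYW F=GBGB R=OORR B=GBGB L=RROO
After move 5 (R'): R=OROR U=YGYG F=GWGW D=YBYB B=WBWB
After move 6 (F'): F=WWGG U=YGOO R=BRYR D=ROYB L=RGOY
After move 7 (U): U=OYOG F=BRGG R=WBYR B=RGWB L=WWOY
Query: R face = WBYR

Answer: W B Y R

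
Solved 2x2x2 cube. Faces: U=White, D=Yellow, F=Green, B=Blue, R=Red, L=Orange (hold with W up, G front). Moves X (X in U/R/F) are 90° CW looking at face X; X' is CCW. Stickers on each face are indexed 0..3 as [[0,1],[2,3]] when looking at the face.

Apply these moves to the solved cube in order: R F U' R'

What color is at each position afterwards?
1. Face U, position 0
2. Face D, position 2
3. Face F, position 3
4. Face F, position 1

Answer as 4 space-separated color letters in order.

Answer: G Y O O

Derivation:
After move 1 (R): R=RRRR U=WGWG F=GYGY D=YBYB B=WBWB
After move 2 (F): F=GGYY U=WGOO R=WRGR D=RRYB L=OYOB
After move 3 (U'): U=GOWO F=OYYY R=GGGR B=WRWB L=WBOB
After move 4 (R'): R=GRGG U=GWWW F=OOYO D=RYYY B=BRRB
Query 1: U[0] = G
Query 2: D[2] = Y
Query 3: F[3] = O
Query 4: F[1] = O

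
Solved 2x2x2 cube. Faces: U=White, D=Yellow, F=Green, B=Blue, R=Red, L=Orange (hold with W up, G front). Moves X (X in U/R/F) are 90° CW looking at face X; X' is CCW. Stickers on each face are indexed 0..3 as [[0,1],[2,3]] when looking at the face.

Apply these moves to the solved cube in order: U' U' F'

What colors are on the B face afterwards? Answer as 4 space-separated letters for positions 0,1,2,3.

Answer: G G B B

Derivation:
After move 1 (U'): U=WWWW F=OOGG R=GGRR B=RRBB L=BBOO
After move 2 (U'): U=WWWW F=BBGG R=OORR B=GGBB L=RROO
After move 3 (F'): F=BGBG U=WWOR R=YOYR D=ROYY L=RWOW
Query: B face = GGBB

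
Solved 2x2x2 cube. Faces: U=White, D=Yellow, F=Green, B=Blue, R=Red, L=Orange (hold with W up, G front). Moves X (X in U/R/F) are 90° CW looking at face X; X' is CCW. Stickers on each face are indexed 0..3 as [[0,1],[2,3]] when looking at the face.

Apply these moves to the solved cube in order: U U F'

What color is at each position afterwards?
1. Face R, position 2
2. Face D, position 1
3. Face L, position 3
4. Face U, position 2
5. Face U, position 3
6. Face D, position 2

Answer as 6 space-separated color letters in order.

After move 1 (U): U=WWWW F=RRGG R=BBRR B=OOBB L=GGOO
After move 2 (U): U=WWWW F=BBGG R=OORR B=GGBB L=RROO
After move 3 (F'): F=BGBG U=WWOR R=YOYR D=ROYY L=RWOW
Query 1: R[2] = Y
Query 2: D[1] = O
Query 3: L[3] = W
Query 4: U[2] = O
Query 5: U[3] = R
Query 6: D[2] = Y

Answer: Y O W O R Y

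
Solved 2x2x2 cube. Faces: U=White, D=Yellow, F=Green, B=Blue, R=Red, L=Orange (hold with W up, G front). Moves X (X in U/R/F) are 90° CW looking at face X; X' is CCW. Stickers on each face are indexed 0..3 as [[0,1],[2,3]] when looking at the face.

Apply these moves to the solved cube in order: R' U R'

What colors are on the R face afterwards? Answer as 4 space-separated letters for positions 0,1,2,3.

After move 1 (R'): R=RRRR U=WBWB F=GWGW D=YGYG B=YBYB
After move 2 (U): U=WWBB F=RRGW R=YBRR B=OOYB L=GWOO
After move 3 (R'): R=BRYR U=WYBO F=RWGB D=YRYW B=GOGB
Query: R face = BRYR

Answer: B R Y R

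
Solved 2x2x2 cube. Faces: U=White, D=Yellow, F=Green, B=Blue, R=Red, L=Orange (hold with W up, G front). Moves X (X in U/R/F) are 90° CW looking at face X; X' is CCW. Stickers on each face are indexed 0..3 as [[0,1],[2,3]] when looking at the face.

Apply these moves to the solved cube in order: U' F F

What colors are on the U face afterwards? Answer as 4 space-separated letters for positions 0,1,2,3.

Answer: W W Y Y

Derivation:
After move 1 (U'): U=WWWW F=OOGG R=GGRR B=RRBB L=BBOO
After move 2 (F): F=GOGO U=WWOB R=WGWR D=RGYY L=BYOY
After move 3 (F): F=GGOO U=WWYY R=OGBR D=WWYY L=BROG
Query: U face = WWYY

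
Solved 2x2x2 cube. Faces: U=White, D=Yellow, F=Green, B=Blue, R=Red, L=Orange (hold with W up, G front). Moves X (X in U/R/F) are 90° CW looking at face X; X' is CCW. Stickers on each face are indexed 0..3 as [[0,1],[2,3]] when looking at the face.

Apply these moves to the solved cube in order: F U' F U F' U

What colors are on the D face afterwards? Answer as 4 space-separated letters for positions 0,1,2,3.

After move 1 (F): F=GGGG U=WWOO R=WRWR D=RRYY L=OYOY
After move 2 (U'): U=WOWO F=OYGG R=GGWR B=WRBB L=BBOY
After move 3 (F): F=GOGY U=WOYB R=WGOR D=WGYY L=BROR
After move 4 (U): U=YWBO F=WGGY R=WROR B=BRBB L=GOOR
After move 5 (F'): F=GYWG U=YWWO R=GRWR D=ORYY L=GOOB
After move 6 (U): U=WYOW F=GRWG R=BRWR B=GOBB L=GYOB
Query: D face = ORYY

Answer: O R Y Y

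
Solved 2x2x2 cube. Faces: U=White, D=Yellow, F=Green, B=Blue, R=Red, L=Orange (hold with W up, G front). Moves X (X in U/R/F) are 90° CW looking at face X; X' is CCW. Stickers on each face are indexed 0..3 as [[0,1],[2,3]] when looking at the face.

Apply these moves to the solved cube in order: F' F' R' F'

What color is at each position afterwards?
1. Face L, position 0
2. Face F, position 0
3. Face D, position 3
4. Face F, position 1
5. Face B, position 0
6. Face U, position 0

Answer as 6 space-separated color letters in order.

After move 1 (F'): F=GGGG U=WWRR R=YRYR D=OOYY L=OWOW
After move 2 (F'): F=GGGG U=WWYY R=OROR D=WWYY L=OROR
After move 3 (R'): R=RROO U=WBYB F=GWGY D=WGYG B=YBWB
After move 4 (F'): F=WYGG U=WBRO R=GRWO D=RRYG L=OBOY
Query 1: L[0] = O
Query 2: F[0] = W
Query 3: D[3] = G
Query 4: F[1] = Y
Query 5: B[0] = Y
Query 6: U[0] = W

Answer: O W G Y Y W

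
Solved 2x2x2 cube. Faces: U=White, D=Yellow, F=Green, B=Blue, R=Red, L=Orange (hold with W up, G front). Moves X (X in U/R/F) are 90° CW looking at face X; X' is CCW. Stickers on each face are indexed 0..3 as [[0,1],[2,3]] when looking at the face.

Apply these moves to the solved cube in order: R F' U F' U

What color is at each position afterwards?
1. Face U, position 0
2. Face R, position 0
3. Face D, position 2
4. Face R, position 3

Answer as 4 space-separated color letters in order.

Answer: W O Y R

Derivation:
After move 1 (R): R=RRRR U=WGWG F=GYGY D=YBYB B=WBWB
After move 2 (F'): F=YYGG U=WGRR R=BRYR D=OOYB L=OGOW
After move 3 (U): U=RWRG F=BRGG R=WBYR B=OGWB L=YYOW
After move 4 (F'): F=RGBG U=RWWY R=OBOR D=YWYB L=YGOR
After move 5 (U): U=WRYW F=OBBG R=OGOR B=YGWB L=RGOR
Query 1: U[0] = W
Query 2: R[0] = O
Query 3: D[2] = Y
Query 4: R[3] = R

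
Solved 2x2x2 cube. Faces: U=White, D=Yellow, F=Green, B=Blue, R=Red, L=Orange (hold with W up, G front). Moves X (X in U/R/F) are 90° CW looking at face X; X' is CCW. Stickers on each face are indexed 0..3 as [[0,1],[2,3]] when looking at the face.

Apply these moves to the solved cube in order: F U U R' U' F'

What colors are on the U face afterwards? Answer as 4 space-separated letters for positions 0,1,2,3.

After move 1 (F): F=GGGG U=WWOO R=WRWR D=RRYY L=OYOY
After move 2 (U): U=OWOW F=WRGG R=BBWR B=OYBB L=GGOY
After move 3 (U): U=OOWW F=BBGG R=OYWR B=GGBB L=WROY
After move 4 (R'): R=YROW U=OBWG F=BOGW D=RBYG B=YGRB
After move 5 (U'): U=BGOW F=WRGW R=BOOW B=YRRB L=YGOY
After move 6 (F'): F=RWWG U=BGBO R=BORW D=GYYG L=YWOO
Query: U face = BGBO

Answer: B G B O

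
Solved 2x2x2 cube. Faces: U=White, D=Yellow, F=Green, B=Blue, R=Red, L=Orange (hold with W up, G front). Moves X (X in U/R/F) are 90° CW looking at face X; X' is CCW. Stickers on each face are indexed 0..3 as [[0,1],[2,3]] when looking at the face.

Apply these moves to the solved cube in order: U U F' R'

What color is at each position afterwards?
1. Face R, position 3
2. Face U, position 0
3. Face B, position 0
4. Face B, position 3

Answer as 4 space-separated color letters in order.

Answer: Y W Y B

Derivation:
After move 1 (U): U=WWWW F=RRGG R=BBRR B=OOBB L=GGOO
After move 2 (U): U=WWWW F=BBGG R=OORR B=GGBB L=RROO
After move 3 (F'): F=BGBG U=WWOR R=YOYR D=ROYY L=RWOW
After move 4 (R'): R=ORYY U=WBOG F=BWBR D=RGYG B=YGOB
Query 1: R[3] = Y
Query 2: U[0] = W
Query 3: B[0] = Y
Query 4: B[3] = B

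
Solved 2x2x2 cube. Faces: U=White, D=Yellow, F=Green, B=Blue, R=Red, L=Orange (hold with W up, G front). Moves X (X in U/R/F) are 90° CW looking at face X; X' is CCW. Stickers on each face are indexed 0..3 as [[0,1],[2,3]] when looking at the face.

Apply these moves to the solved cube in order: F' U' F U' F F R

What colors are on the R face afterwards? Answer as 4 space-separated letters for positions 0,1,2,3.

Answer: R O R O

Derivation:
After move 1 (F'): F=GGGG U=WWRR R=YRYR D=OOYY L=OWOW
After move 2 (U'): U=WRWR F=OWGG R=GGYR B=YRBB L=BBOW
After move 3 (F): F=GOGW U=WRWB R=WGRR D=YGYY L=BOOO
After move 4 (U'): U=RBWW F=BOGW R=GORR B=WGBB L=YROO
After move 5 (F): F=GBWO U=RBOR R=WOWR D=RGYY L=YYOG
After move 6 (F): F=WGOB U=RBGY R=OORR D=WWYY L=YROG
After move 7 (R): R=RORO U=RGGB F=WWOY D=WBYW B=YGBB
Query: R face = RORO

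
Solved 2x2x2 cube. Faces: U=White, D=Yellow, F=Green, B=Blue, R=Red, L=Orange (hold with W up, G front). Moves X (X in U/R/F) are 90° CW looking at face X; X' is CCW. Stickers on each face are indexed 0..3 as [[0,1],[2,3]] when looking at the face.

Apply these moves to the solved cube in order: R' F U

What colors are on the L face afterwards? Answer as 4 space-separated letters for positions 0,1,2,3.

Answer: G G O G

Derivation:
After move 1 (R'): R=RRRR U=WBWB F=GWGW D=YGYG B=YBYB
After move 2 (F): F=GGWW U=WBOO R=WRBR D=RRYG L=OYOG
After move 3 (U): U=OWOB F=WRWW R=YBBR B=OYYB L=GGOG
Query: L face = GGOG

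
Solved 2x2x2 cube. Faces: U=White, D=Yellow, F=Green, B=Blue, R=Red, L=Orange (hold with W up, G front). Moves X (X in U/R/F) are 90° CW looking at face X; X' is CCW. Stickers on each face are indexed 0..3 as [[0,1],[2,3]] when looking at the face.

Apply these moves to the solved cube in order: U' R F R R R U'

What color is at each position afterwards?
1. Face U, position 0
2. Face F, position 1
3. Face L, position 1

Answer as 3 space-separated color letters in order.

Answer: W Y R

Derivation:
After move 1 (U'): U=WWWW F=OOGG R=GGRR B=RRBB L=BBOO
After move 2 (R): R=RGRG U=WOWG F=OYGY D=YBYR B=WRWB
After move 3 (F): F=GOYY U=WOOB R=WGGG D=RRYR L=BYOB
After move 4 (R): R=GWGG U=WOOY F=GRYR D=RWYW B=BROB
After move 5 (R): R=GGGW U=WROR F=GWYW D=ROYB B=YROB
After move 6 (R): R=GGWG U=WWOW F=GOYB D=ROYY B=RRRB
After move 7 (U'): U=WWWO F=BYYB R=GOWG B=GGRB L=RROB
Query 1: U[0] = W
Query 2: F[1] = Y
Query 3: L[1] = R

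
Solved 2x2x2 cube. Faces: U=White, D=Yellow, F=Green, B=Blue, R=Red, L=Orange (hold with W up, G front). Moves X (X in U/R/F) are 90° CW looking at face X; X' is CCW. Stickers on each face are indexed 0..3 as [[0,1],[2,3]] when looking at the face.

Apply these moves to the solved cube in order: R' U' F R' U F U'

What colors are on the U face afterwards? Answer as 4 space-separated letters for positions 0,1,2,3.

Answer: B B O G

Derivation:
After move 1 (R'): R=RRRR U=WBWB F=GWGW D=YGYG B=YBYB
After move 2 (U'): U=BBWW F=OOGW R=GWRR B=RRYB L=YBOO
After move 3 (F): F=GOWO U=BBOB R=WWWR D=RGYG L=YYOG
After move 4 (R'): R=WRWW U=BYOR F=GBWB D=ROYO B=GRGB
After move 5 (U): U=OBRY F=WRWB R=GRWW B=YYGB L=GBOG
After move 6 (F): F=WWBR U=OBGB R=RRYW D=WGYO L=GROO
After move 7 (U'): U=BBOG F=GRBR R=WWYW B=RRGB L=YYOO
Query: U face = BBOG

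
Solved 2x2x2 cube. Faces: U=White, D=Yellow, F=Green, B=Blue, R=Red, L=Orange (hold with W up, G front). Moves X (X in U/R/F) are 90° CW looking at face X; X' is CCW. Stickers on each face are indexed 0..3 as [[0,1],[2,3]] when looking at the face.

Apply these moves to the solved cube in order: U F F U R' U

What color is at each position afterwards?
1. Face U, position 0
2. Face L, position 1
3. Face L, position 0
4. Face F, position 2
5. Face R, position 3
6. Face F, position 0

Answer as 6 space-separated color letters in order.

After move 1 (U): U=WWWW F=RRGG R=BBRR B=OOBB L=GGOO
After move 2 (F): F=GRGR U=WWOG R=WBWR D=RBYY L=GYOY
After move 3 (F): F=GGRR U=WWYY R=OBGR D=WWYY L=GROB
After move 4 (U): U=YWYW F=OBRR R=OOGR B=GRBB L=GGOB
After move 5 (R'): R=OROG U=YBYG F=OWRW D=WBYR B=YRWB
After move 6 (U): U=YYGB F=ORRW R=YROG B=GGWB L=OWOB
Query 1: U[0] = Y
Query 2: L[1] = W
Query 3: L[0] = O
Query 4: F[2] = R
Query 5: R[3] = G
Query 6: F[0] = O

Answer: Y W O R G O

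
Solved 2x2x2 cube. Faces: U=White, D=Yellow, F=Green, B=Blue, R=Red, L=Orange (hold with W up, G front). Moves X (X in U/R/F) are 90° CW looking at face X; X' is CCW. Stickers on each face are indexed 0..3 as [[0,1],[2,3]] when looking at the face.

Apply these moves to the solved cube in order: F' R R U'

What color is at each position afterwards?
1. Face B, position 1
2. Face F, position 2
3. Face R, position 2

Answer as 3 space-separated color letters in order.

Answer: Y G R

Derivation:
After move 1 (F'): F=GGGG U=WWRR R=YRYR D=OOYY L=OWOW
After move 2 (R): R=YYRR U=WGRG F=GOGY D=OBYB B=RBWB
After move 3 (R): R=RYRY U=WORY F=GBGB D=OWYR B=GBGB
After move 4 (U'): U=OYWR F=OWGB R=GBRY B=RYGB L=GBOW
Query 1: B[1] = Y
Query 2: F[2] = G
Query 3: R[2] = R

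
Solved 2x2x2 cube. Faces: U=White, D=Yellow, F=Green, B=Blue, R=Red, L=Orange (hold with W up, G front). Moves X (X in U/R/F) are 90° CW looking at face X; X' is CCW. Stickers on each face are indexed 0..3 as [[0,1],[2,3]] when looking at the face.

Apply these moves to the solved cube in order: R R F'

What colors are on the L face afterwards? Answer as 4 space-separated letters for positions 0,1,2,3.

After move 1 (R): R=RRRR U=WGWG F=GYGY D=YBYB B=WBWB
After move 2 (R): R=RRRR U=WYWY F=GBGB D=YWYW B=GBGB
After move 3 (F'): F=BBGG U=WYRR R=WRYR D=OOYW L=OYOW
Query: L face = OYOW

Answer: O Y O W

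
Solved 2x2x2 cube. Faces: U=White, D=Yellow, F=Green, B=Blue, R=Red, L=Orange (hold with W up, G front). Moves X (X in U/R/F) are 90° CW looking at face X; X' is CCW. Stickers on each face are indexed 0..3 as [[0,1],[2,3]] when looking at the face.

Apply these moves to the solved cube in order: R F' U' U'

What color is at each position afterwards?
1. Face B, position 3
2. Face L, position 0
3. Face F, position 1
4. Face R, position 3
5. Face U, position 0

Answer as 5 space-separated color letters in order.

Answer: B B B R R

Derivation:
After move 1 (R): R=RRRR U=WGWG F=GYGY D=YBYB B=WBWB
After move 2 (F'): F=YYGG U=WGRR R=BRYR D=OOYB L=OGOW
After move 3 (U'): U=GRWR F=OGGG R=YYYR B=BRWB L=WBOW
After move 4 (U'): U=RRGW F=WBGG R=OGYR B=YYWB L=BROW
Query 1: B[3] = B
Query 2: L[0] = B
Query 3: F[1] = B
Query 4: R[3] = R
Query 5: U[0] = R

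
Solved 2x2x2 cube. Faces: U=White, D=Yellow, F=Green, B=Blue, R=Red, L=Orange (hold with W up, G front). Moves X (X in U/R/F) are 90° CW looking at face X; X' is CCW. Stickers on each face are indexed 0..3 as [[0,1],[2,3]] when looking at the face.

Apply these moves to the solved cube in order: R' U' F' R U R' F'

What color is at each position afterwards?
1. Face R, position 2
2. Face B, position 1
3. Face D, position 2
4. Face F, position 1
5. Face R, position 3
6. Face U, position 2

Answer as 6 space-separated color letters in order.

Answer: B W Y W R R

Derivation:
After move 1 (R'): R=RRRR U=WBWB F=GWGW D=YGYG B=YBYB
After move 2 (U'): U=BBWW F=OOGW R=GWRR B=RRYB L=YBOO
After move 3 (F'): F=OWOG U=BBGR R=GWYR D=BOYG L=YWOW
After move 4 (R): R=YGRW U=BWGG F=OOOG D=BYYR B=RRBB
After move 5 (U): U=GBGW F=YGOG R=RRRW B=YWBB L=OOOW
After move 6 (R'): R=RWRR U=GBGY F=YBOW D=BGYG B=RWYB
After move 7 (F'): F=BWYO U=GBRR R=GWBR D=OWYG L=OYOG
Query 1: R[2] = B
Query 2: B[1] = W
Query 3: D[2] = Y
Query 4: F[1] = W
Query 5: R[3] = R
Query 6: U[2] = R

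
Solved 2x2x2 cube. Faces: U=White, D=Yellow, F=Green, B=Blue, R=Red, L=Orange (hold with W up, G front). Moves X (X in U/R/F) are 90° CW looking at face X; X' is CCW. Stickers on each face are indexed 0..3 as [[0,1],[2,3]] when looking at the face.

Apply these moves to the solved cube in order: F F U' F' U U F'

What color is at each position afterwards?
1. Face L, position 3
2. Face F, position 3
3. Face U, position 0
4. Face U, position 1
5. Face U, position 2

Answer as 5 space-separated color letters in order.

After move 1 (F): F=GGGG U=WWOO R=WRWR D=RRYY L=OYOY
After move 2 (F): F=GGGG U=WWYY R=OROR D=WWYY L=OROR
After move 3 (U'): U=WYWY F=ORGG R=GGOR B=ORBB L=BBOR
After move 4 (F'): F=RGOG U=WYGO R=WGWR D=BRYY L=BYOW
After move 5 (U): U=GWOY F=WGOG R=ORWR B=BYBB L=RGOW
After move 6 (U): U=OGYW F=OROG R=BYWR B=RGBB L=WGOW
After move 7 (F'): F=RGOO U=OGBW R=RYBR D=GWYY L=WWOY
Query 1: L[3] = Y
Query 2: F[3] = O
Query 3: U[0] = O
Query 4: U[1] = G
Query 5: U[2] = B

Answer: Y O O G B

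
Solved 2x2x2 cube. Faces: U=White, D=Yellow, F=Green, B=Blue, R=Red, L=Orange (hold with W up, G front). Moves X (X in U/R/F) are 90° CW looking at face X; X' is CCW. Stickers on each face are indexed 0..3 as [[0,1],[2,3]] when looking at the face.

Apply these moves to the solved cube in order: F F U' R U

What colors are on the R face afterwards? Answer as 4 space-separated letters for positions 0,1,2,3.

After move 1 (F): F=GGGG U=WWOO R=WRWR D=RRYY L=OYOY
After move 2 (F): F=GGGG U=WWYY R=OROR D=WWYY L=OROR
After move 3 (U'): U=WYWY F=ORGG R=GGOR B=ORBB L=BBOR
After move 4 (R): R=OGRG U=WRWG F=OWGY D=WBYO B=YRYB
After move 5 (U): U=WWGR F=OGGY R=YRRG B=BBYB L=OWOR
Query: R face = YRRG

Answer: Y R R G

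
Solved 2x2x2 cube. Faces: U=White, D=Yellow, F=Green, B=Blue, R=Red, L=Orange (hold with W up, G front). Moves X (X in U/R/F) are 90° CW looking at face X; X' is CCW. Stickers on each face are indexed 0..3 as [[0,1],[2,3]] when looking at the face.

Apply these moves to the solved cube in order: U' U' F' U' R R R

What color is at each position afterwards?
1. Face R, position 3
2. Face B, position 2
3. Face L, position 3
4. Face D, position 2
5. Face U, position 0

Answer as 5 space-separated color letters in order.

After move 1 (U'): U=WWWW F=OOGG R=GGRR B=RRBB L=BBOO
After move 2 (U'): U=WWWW F=BBGG R=OORR B=GGBB L=RROO
After move 3 (F'): F=BGBG U=WWOR R=YOYR D=ROYY L=RWOW
After move 4 (U'): U=WRWO F=RWBG R=BGYR B=YOBB L=GGOW
After move 5 (R): R=YBRG U=WWWG F=ROBY D=RBYY B=OORB
After move 6 (R): R=RYGB U=WOWY F=RBBY D=RRYO B=GOWB
After move 7 (R): R=GRBY U=WBWY F=RRBO D=RWYG B=YOOB
Query 1: R[3] = Y
Query 2: B[2] = O
Query 3: L[3] = W
Query 4: D[2] = Y
Query 5: U[0] = W

Answer: Y O W Y W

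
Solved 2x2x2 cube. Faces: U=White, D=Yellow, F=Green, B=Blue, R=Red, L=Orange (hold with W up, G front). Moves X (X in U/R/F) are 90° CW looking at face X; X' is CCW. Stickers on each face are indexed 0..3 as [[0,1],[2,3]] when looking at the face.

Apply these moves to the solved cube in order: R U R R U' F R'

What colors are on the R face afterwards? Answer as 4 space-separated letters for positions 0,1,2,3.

After move 1 (R): R=RRRR U=WGWG F=GYGY D=YBYB B=WBWB
After move 2 (U): U=WWGG F=RRGY R=WBRR B=OOWB L=GYOO
After move 3 (R): R=RWRB U=WRGY F=RBGB D=YWYO B=GOWB
After move 4 (R): R=RRBW U=WBGB F=RWGO D=YWYG B=YORB
After move 5 (U'): U=BBWG F=GYGO R=RWBW B=RRRB L=YOOO
After move 6 (F): F=GGOY U=BBOO R=WWGW D=BRYG L=YYOW
After move 7 (R'): R=WWWG U=BROR F=GBOO D=BGYY B=GRRB
Query: R face = WWWG

Answer: W W W G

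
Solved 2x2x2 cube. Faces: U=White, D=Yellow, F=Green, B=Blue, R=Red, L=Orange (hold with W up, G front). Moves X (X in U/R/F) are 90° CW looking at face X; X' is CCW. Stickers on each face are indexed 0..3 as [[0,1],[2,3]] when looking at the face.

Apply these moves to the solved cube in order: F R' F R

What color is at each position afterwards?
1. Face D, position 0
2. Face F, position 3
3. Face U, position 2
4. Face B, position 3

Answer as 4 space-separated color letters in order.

Answer: W G Y B

Derivation:
After move 1 (F): F=GGGG U=WWOO R=WRWR D=RRYY L=OYOY
After move 2 (R'): R=RRWW U=WBOB F=GWGO D=RGYG B=YBRB
After move 3 (F): F=GGOW U=WBYY R=ORBW D=WRYG L=OROG
After move 4 (R): R=BOWR U=WGYW F=GROG D=WRYY B=YBBB
Query 1: D[0] = W
Query 2: F[3] = G
Query 3: U[2] = Y
Query 4: B[3] = B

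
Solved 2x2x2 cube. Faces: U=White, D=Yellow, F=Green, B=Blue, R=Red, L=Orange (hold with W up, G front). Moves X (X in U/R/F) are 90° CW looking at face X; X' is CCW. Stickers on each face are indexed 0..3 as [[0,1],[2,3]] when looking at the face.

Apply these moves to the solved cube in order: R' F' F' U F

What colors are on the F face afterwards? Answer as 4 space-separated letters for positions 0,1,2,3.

After move 1 (R'): R=RRRR U=WBWB F=GWGW D=YGYG B=YBYB
After move 2 (F'): F=WWGG U=WBRR R=GRYR D=OOYG L=OBOW
After move 3 (F'): F=WGWG U=WBGY R=OROR D=BWYG L=OROR
After move 4 (U): U=GWYB F=ORWG R=YBOR B=ORYB L=WGOR
After move 5 (F): F=WOGR U=GWRG R=YBBR D=OYYG L=WBOW
Query: F face = WOGR

Answer: W O G R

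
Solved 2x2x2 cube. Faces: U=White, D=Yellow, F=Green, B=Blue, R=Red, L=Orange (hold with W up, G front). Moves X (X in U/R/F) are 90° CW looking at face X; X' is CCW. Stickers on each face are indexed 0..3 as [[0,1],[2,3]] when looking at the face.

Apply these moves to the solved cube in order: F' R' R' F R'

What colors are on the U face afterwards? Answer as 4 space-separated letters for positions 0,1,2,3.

After move 1 (F'): F=GGGG U=WWRR R=YRYR D=OOYY L=OWOW
After move 2 (R'): R=RRYY U=WBRB F=GWGR D=OGYG B=YBOB
After move 3 (R'): R=RYRY U=WORY F=GBGB D=OWYR B=GBGB
After move 4 (F): F=GGBB U=WOWW R=RYYY D=RRYR L=OOOW
After move 5 (R'): R=YYRY U=WGWG F=GOBW D=RGYB B=RBRB
Query: U face = WGWG

Answer: W G W G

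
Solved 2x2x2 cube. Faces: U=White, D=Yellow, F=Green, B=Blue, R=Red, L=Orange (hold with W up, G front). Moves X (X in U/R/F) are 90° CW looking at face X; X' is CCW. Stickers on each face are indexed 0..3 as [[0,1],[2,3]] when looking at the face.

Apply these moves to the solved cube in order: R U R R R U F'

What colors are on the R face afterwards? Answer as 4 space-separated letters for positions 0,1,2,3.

Answer: R O Y R

Derivation:
After move 1 (R): R=RRRR U=WGWG F=GYGY D=YBYB B=WBWB
After move 2 (U): U=WWGG F=RRGY R=WBRR B=OOWB L=GYOO
After move 3 (R): R=RWRB U=WRGY F=RBGB D=YWYO B=GOWB
After move 4 (R): R=RRBW U=WBGB F=RWGO D=YWYG B=YORB
After move 5 (R): R=BRWR U=WWGO F=RWGG D=YRYY B=BOBB
After move 6 (U): U=GWOW F=BRGG R=BOWR B=GYBB L=RWOO
After move 7 (F'): F=RGBG U=GWBW R=ROYR D=WOYY L=RWOO
Query: R face = ROYR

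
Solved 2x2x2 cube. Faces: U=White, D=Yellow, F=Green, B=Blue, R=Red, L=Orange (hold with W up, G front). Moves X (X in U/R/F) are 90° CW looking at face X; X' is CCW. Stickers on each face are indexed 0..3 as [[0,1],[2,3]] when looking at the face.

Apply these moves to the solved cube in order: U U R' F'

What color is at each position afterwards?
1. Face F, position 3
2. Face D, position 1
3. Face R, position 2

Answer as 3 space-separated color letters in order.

Answer: G O Y

Derivation:
After move 1 (U): U=WWWW F=RRGG R=BBRR B=OOBB L=GGOO
After move 2 (U): U=WWWW F=BBGG R=OORR B=GGBB L=RROO
After move 3 (R'): R=OROR U=WBWG F=BWGW D=YBYG B=YGYB
After move 4 (F'): F=WWBG U=WBOO R=BRYR D=ROYG L=RGOW
Query 1: F[3] = G
Query 2: D[1] = O
Query 3: R[2] = Y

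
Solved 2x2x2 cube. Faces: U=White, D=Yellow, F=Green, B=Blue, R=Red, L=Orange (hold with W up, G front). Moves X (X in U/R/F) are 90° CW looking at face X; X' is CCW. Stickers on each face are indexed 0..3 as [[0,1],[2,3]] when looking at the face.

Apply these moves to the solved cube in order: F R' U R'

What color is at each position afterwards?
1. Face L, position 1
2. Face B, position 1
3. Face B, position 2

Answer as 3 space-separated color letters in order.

Answer: W Y G

Derivation:
After move 1 (F): F=GGGG U=WWOO R=WRWR D=RRYY L=OYOY
After move 2 (R'): R=RRWW U=WBOB F=GWGO D=RGYG B=YBRB
After move 3 (U): U=OWBB F=RRGO R=YBWW B=OYRB L=GWOY
After move 4 (R'): R=BWYW U=ORBO F=RWGB D=RRYO B=GYGB
Query 1: L[1] = W
Query 2: B[1] = Y
Query 3: B[2] = G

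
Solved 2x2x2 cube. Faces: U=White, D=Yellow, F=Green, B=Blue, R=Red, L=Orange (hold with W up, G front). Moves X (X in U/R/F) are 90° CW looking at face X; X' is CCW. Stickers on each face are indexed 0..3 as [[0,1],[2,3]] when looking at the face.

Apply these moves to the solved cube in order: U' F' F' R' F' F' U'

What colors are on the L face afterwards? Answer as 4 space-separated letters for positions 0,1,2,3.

Answer: Y R O G

Derivation:
After move 1 (U'): U=WWWW F=OOGG R=GGRR B=RRBB L=BBOO
After move 2 (F'): F=OGOG U=WWGR R=YGYR D=BOYY L=BWOW
After move 3 (F'): F=GGOO U=WWYY R=OGBR D=WWYY L=BROG
After move 4 (R'): R=GROB U=WBYR F=GWOY D=WGYO B=YRWB
After move 5 (F'): F=WYGO U=WBGO R=GRWB D=RGYO L=BROY
After move 6 (F'): F=YOWG U=WBGW R=GRRB D=RYYO L=BOOG
After move 7 (U'): U=BWWG F=BOWG R=YORB B=GRWB L=YROG
Query: L face = YROG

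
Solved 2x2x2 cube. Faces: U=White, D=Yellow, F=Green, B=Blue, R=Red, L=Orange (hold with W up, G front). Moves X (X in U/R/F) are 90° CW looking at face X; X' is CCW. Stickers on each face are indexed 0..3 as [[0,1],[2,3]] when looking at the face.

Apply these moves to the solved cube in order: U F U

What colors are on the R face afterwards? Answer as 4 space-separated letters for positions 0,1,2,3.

After move 1 (U): U=WWWW F=RRGG R=BBRR B=OOBB L=GGOO
After move 2 (F): F=GRGR U=WWOG R=WBWR D=RBYY L=GYOY
After move 3 (U): U=OWGW F=WBGR R=OOWR B=GYBB L=GROY
Query: R face = OOWR

Answer: O O W R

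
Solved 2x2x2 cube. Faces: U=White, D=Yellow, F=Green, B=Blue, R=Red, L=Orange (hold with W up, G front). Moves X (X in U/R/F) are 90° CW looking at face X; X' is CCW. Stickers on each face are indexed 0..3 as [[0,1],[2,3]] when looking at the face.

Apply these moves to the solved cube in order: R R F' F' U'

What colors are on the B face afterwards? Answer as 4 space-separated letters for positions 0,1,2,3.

Answer: O R G B

Derivation:
After move 1 (R): R=RRRR U=WGWG F=GYGY D=YBYB B=WBWB
After move 2 (R): R=RRRR U=WYWY F=GBGB D=YWYW B=GBGB
After move 3 (F'): F=BBGG U=WYRR R=WRYR D=OOYW L=OYOW
After move 4 (F'): F=BGBG U=WYWY R=OROR D=YWYW L=OROR
After move 5 (U'): U=YYWW F=ORBG R=BGOR B=ORGB L=GBOR
Query: B face = ORGB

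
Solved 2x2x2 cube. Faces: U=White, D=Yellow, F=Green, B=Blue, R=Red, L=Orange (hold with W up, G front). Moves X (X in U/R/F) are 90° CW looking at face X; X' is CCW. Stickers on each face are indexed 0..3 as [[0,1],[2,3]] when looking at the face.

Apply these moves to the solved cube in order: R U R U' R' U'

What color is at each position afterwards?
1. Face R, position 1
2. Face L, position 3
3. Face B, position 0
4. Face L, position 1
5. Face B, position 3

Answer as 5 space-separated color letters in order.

After move 1 (R): R=RRRR U=WGWG F=GYGY D=YBYB B=WBWB
After move 2 (U): U=WWGG F=RRGY R=WBRR B=OOWB L=GYOO
After move 3 (R): R=RWRB U=WRGY F=RBGB D=YWYO B=GOWB
After move 4 (U'): U=RYWG F=GYGB R=RBRB B=RWWB L=GOOO
After move 5 (R'): R=BBRR U=RWWR F=GYGG D=YYYB B=OWWB
After move 6 (U'): U=WRRW F=GOGG R=GYRR B=BBWB L=OWOO
Query 1: R[1] = Y
Query 2: L[3] = O
Query 3: B[0] = B
Query 4: L[1] = W
Query 5: B[3] = B

Answer: Y O B W B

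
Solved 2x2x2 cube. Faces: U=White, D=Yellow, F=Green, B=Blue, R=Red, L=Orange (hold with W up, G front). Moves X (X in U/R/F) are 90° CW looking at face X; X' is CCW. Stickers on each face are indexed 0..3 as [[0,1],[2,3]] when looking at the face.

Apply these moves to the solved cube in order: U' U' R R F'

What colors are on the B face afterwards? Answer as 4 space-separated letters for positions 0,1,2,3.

After move 1 (U'): U=WWWW F=OOGG R=GGRR B=RRBB L=BBOO
After move 2 (U'): U=WWWW F=BBGG R=OORR B=GGBB L=RROO
After move 3 (R): R=RORO U=WBWG F=BYGY D=YBYG B=WGWB
After move 4 (R): R=RROO U=WYWY F=BBGG D=YWYW B=GGBB
After move 5 (F'): F=BGBG U=WYRO R=WRYO D=ROYW L=RYOW
Query: B face = GGBB

Answer: G G B B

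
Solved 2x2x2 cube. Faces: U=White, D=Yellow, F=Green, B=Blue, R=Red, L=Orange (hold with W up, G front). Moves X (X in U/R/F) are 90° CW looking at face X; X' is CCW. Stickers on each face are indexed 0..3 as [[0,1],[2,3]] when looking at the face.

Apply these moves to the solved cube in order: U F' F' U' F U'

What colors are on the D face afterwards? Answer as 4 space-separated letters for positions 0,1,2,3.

After move 1 (U): U=WWWW F=RRGG R=BBRR B=OOBB L=GGOO
After move 2 (F'): F=RGRG U=WWBR R=YBYR D=GOYY L=GWOW
After move 3 (F'): F=GGRR U=WWYY R=OBGR D=WWYY L=GROB
After move 4 (U'): U=WYWY F=GRRR R=GGGR B=OBBB L=OOOB
After move 5 (F): F=RGRR U=WYBO R=WGYR D=GGYY L=OWOW
After move 6 (U'): U=YOWB F=OWRR R=RGYR B=WGBB L=OBOW
Query: D face = GGYY

Answer: G G Y Y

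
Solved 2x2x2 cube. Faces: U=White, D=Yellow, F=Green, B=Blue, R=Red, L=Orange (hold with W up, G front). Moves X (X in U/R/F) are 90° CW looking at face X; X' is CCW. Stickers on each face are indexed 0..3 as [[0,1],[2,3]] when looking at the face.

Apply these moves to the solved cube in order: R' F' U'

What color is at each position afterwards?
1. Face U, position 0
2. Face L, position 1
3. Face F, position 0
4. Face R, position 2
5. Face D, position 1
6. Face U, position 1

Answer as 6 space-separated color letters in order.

Answer: B B O Y O R

Derivation:
After move 1 (R'): R=RRRR U=WBWB F=GWGW D=YGYG B=YBYB
After move 2 (F'): F=WWGG U=WBRR R=GRYR D=OOYG L=OBOW
After move 3 (U'): U=BRWR F=OBGG R=WWYR B=GRYB L=YBOW
Query 1: U[0] = B
Query 2: L[1] = B
Query 3: F[0] = O
Query 4: R[2] = Y
Query 5: D[1] = O
Query 6: U[1] = R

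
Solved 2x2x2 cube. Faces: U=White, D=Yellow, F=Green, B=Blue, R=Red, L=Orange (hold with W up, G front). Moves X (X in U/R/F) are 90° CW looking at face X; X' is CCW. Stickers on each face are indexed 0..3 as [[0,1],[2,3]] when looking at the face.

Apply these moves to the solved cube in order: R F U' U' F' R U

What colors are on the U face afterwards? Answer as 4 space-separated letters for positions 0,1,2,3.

Answer: O O Y Y

Derivation:
After move 1 (R): R=RRRR U=WGWG F=GYGY D=YBYB B=WBWB
After move 2 (F): F=GGYY U=WGOO R=WRGR D=RRYB L=OYOB
After move 3 (U'): U=GOWO F=OYYY R=GGGR B=WRWB L=WBOB
After move 4 (U'): U=OOGW F=WBYY R=OYGR B=GGWB L=WROB
After move 5 (F'): F=BYWY U=OOOG R=RYRR D=RBYB L=WWOG
After move 6 (R): R=RRRY U=OYOY F=BBWB D=RWYG B=GGOB
After move 7 (U): U=OOYY F=RRWB R=GGRY B=WWOB L=BBOG
Query: U face = OOYY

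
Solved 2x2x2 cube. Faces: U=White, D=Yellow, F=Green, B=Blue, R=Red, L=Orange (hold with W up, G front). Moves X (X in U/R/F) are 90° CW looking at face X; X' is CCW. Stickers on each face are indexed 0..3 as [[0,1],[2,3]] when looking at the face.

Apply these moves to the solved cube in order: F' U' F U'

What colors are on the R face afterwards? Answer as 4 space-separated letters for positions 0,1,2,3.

After move 1 (F'): F=GGGG U=WWRR R=YRYR D=OOYY L=OWOW
After move 2 (U'): U=WRWR F=OWGG R=GGYR B=YRBB L=BBOW
After move 3 (F): F=GOGW U=WRWB R=WGRR D=YGYY L=BOOO
After move 4 (U'): U=RBWW F=BOGW R=GORR B=WGBB L=YROO
Query: R face = GORR

Answer: G O R R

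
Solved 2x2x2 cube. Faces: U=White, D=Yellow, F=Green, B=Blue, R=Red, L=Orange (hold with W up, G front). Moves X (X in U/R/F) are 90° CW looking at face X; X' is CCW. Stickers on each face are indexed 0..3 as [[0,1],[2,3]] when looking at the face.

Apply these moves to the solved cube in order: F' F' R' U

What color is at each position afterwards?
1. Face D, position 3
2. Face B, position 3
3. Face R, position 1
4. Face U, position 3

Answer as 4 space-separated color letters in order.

Answer: G B B B

Derivation:
After move 1 (F'): F=GGGG U=WWRR R=YRYR D=OOYY L=OWOW
After move 2 (F'): F=GGGG U=WWYY R=OROR D=WWYY L=OROR
After move 3 (R'): R=RROO U=WBYB F=GWGY D=WGYG B=YBWB
After move 4 (U): U=YWBB F=RRGY R=YBOO B=ORWB L=GWOR
Query 1: D[3] = G
Query 2: B[3] = B
Query 3: R[1] = B
Query 4: U[3] = B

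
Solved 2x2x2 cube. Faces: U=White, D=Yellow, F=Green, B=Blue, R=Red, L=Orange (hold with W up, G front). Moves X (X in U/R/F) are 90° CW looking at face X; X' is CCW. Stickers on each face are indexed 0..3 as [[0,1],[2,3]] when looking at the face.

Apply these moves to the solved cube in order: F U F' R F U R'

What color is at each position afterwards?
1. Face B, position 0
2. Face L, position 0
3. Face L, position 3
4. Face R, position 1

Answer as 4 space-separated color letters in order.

After move 1 (F): F=GGGG U=WWOO R=WRWR D=RRYY L=OYOY
After move 2 (U): U=OWOW F=WRGG R=BBWR B=OYBB L=GGOY
After move 3 (F'): F=RGWG U=OWBW R=RBRR D=GYYY L=GWOO
After move 4 (R): R=RRRB U=OGBG F=RYWY D=GBYO B=WYWB
After move 5 (F): F=WRYY U=OGOW R=BRGB D=RRYO L=GGOB
After move 6 (U): U=OOWG F=BRYY R=WYGB B=GGWB L=WROB
After move 7 (R'): R=YBWG U=OWWG F=BOYG D=RRYY B=OGRB
Query 1: B[0] = O
Query 2: L[0] = W
Query 3: L[3] = B
Query 4: R[1] = B

Answer: O W B B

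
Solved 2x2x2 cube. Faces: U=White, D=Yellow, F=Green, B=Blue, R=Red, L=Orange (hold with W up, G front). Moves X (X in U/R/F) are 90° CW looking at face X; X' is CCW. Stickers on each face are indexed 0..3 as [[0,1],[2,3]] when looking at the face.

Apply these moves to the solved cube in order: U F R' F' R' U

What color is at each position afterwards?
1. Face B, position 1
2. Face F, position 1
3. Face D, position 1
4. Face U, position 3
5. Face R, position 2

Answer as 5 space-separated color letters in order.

Answer: O W G B R

Derivation:
After move 1 (U): U=WWWW F=RRGG R=BBRR B=OOBB L=GGOO
After move 2 (F): F=GRGR U=WWOG R=WBWR D=RBYY L=GYOY
After move 3 (R'): R=BRWW U=WBOO F=GWGG D=RRYR B=YOBB
After move 4 (F'): F=WGGG U=WBBW R=RRRW D=YYYR L=GOOO
After move 5 (R'): R=RWRR U=WBBY F=WBGW D=YGYG B=ROYB
After move 6 (U): U=BWYB F=RWGW R=RORR B=GOYB L=WBOO
Query 1: B[1] = O
Query 2: F[1] = W
Query 3: D[1] = G
Query 4: U[3] = B
Query 5: R[2] = R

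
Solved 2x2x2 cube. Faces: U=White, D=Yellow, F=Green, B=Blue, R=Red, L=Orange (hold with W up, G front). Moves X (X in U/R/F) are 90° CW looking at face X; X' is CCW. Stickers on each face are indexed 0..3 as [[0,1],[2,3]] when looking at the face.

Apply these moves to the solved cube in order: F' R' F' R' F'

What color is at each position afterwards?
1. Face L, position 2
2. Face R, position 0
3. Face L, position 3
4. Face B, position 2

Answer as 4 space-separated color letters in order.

Answer: O R R W

Derivation:
After move 1 (F'): F=GGGG U=WWRR R=YRYR D=OOYY L=OWOW
After move 2 (R'): R=RRYY U=WBRB F=GWGR D=OGYG B=YBOB
After move 3 (F'): F=WRGG U=WBRY R=GROY D=WWYG L=OBOR
After move 4 (R'): R=RYGO U=WORY F=WBGY D=WRYG B=GBWB
After move 5 (F'): F=BYWG U=WORG R=RYWO D=BRYG L=OYOR
Query 1: L[2] = O
Query 2: R[0] = R
Query 3: L[3] = R
Query 4: B[2] = W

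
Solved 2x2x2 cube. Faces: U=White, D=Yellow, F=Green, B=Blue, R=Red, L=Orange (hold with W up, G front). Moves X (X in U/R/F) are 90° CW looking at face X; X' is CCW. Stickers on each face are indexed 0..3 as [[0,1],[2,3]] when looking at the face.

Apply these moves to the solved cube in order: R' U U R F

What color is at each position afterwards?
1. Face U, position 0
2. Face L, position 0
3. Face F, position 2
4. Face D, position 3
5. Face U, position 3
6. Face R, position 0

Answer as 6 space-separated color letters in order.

After move 1 (R'): R=RRRR U=WBWB F=GWGW D=YGYG B=YBYB
After move 2 (U): U=WWBB F=RRGW R=YBRR B=OOYB L=GWOO
After move 3 (U): U=BWBW F=YBGW R=OORR B=GWYB L=RROO
After move 4 (R): R=RORO U=BBBW F=YGGG D=YYYG B=WWWB
After move 5 (F): F=GYGG U=BBOR R=BOWO D=RRYG L=RYOY
Query 1: U[0] = B
Query 2: L[0] = R
Query 3: F[2] = G
Query 4: D[3] = G
Query 5: U[3] = R
Query 6: R[0] = B

Answer: B R G G R B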